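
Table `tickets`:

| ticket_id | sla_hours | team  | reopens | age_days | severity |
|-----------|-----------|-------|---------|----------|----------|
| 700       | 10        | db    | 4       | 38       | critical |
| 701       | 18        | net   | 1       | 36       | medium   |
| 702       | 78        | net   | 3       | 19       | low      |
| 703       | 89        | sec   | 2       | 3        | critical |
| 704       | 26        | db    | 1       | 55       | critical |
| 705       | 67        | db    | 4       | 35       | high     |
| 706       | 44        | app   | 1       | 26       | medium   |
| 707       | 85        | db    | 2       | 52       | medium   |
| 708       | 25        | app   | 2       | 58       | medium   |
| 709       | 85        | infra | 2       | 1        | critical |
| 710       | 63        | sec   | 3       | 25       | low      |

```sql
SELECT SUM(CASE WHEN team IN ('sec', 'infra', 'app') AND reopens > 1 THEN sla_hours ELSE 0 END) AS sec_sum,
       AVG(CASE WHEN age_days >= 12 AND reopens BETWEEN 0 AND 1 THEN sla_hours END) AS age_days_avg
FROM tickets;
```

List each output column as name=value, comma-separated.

[sec_sum: team IN ('sec', 'infra', 'app') AND reopens > 1]
ticket_id=700: ✗
ticket_id=701: ✗
ticket_id=702: ✗
ticket_id=703: ✓ → 89
ticket_id=704: ✗
ticket_id=705: ✗
ticket_id=706: ✗
ticket_id=707: ✗
ticket_id=708: ✓ → 25
ticket_id=709: ✓ → 85
ticket_id=710: ✓ → 63
sec_sum = 89 + 25 + 85 + 63 = 262
—
[age_days_avg: age_days >= 12 AND reopens BETWEEN 0 AND 1]
ticket_id=700: ✗
ticket_id=701: ✓ → 18
ticket_id=702: ✗
ticket_id=703: ✗
ticket_id=704: ✓ → 26
ticket_id=705: ✗
ticket_id=706: ✓ → 44
ticket_id=707: ✗
ticket_id=708: ✗
ticket_id=709: ✗
ticket_id=710: ✗
age_days_avg = (18 + 26 + 44) / 3 = 29.3333333333

sec_sum=262, age_days_avg=29.3333333333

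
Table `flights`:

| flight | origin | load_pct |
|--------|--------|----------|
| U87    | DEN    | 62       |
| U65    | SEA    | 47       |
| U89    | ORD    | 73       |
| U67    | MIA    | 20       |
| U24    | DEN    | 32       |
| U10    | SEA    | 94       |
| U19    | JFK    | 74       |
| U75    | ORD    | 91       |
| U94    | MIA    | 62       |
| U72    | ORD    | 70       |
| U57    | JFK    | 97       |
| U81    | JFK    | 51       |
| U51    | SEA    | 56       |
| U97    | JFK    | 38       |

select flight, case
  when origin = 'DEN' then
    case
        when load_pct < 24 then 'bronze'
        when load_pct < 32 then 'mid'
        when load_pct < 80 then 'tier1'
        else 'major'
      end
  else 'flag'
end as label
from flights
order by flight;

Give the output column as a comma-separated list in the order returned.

flight=U10: origin='SEA' → outer ELSE → flag
flight=U19: origin='JFK' → outer ELSE → flag
flight=U24: origin='DEN' → inner[load_pct < 80] → tier1
flight=U51: origin='SEA' → outer ELSE → flag
flight=U57: origin='JFK' → outer ELSE → flag
flight=U65: origin='SEA' → outer ELSE → flag
flight=U67: origin='MIA' → outer ELSE → flag
flight=U72: origin='ORD' → outer ELSE → flag
flight=U75: origin='ORD' → outer ELSE → flag
flight=U81: origin='JFK' → outer ELSE → flag
flight=U87: origin='DEN' → inner[load_pct < 80] → tier1
flight=U89: origin='ORD' → outer ELSE → flag
flight=U94: origin='MIA' → outer ELSE → flag
flight=U97: origin='JFK' → outer ELSE → flag

flag, flag, tier1, flag, flag, flag, flag, flag, flag, flag, tier1, flag, flag, flag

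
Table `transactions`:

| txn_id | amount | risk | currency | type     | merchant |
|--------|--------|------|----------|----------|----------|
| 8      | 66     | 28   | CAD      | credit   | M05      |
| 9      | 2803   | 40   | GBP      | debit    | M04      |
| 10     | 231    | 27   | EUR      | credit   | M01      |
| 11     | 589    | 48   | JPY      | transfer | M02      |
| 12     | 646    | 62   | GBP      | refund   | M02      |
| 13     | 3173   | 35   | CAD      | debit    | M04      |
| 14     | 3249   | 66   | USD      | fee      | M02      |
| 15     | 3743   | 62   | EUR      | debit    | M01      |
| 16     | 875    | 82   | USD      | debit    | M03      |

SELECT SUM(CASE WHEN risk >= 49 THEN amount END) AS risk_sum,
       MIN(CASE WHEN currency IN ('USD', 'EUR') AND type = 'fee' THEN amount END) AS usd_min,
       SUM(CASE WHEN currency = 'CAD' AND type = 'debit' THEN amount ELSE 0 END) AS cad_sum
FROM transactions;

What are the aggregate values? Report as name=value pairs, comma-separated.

risk_sum=8513, usd_min=3249, cad_sum=3173

[risk_sum: risk >= 49]
txn_id=8: ✗
txn_id=9: ✗
txn_id=10: ✗
txn_id=11: ✗
txn_id=12: ✓ → 646
txn_id=13: ✗
txn_id=14: ✓ → 3249
txn_id=15: ✓ → 3743
txn_id=16: ✓ → 875
risk_sum = 646 + 3249 + 3743 + 875 = 8513
—
[usd_min: currency IN ('USD', 'EUR') AND type = 'fee']
txn_id=8: ✗
txn_id=9: ✗
txn_id=10: ✗
txn_id=11: ✗
txn_id=12: ✗
txn_id=13: ✗
txn_id=14: ✓ → 3249
txn_id=15: ✗
txn_id=16: ✗
usd_min = MIN(3249) = 3249
—
[cad_sum: currency = 'CAD' AND type = 'debit']
txn_id=8: ✗
txn_id=9: ✗
txn_id=10: ✗
txn_id=11: ✗
txn_id=12: ✗
txn_id=13: ✓ → 3173
txn_id=14: ✗
txn_id=15: ✗
txn_id=16: ✗
cad_sum = 3173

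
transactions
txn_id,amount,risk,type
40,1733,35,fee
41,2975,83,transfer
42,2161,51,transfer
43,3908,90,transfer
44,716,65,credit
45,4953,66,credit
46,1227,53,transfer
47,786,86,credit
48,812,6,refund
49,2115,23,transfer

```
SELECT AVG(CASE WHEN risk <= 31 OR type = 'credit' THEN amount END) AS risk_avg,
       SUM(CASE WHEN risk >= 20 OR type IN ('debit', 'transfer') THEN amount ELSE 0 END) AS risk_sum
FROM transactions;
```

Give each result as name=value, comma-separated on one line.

risk_avg=1876.4, risk_sum=20574

[risk_avg: risk <= 31 OR type = 'credit']
txn_id=40: ✗
txn_id=41: ✗
txn_id=42: ✗
txn_id=43: ✗
txn_id=44: ✓ → 716
txn_id=45: ✓ → 4953
txn_id=46: ✗
txn_id=47: ✓ → 786
txn_id=48: ✓ → 812
txn_id=49: ✓ → 2115
risk_avg = (716 + 4953 + 786 + 812 + 2115) / 5 = 1876.4
—
[risk_sum: risk >= 20 OR type IN ('debit', 'transfer')]
txn_id=40: ✓ → 1733
txn_id=41: ✓ → 2975
txn_id=42: ✓ → 2161
txn_id=43: ✓ → 3908
txn_id=44: ✓ → 716
txn_id=45: ✓ → 4953
txn_id=46: ✓ → 1227
txn_id=47: ✓ → 786
txn_id=48: ✗
txn_id=49: ✓ → 2115
risk_sum = 1733 + 2975 + 2161 + 3908 + 716 + 4953 + 1227 + 786 + 2115 = 20574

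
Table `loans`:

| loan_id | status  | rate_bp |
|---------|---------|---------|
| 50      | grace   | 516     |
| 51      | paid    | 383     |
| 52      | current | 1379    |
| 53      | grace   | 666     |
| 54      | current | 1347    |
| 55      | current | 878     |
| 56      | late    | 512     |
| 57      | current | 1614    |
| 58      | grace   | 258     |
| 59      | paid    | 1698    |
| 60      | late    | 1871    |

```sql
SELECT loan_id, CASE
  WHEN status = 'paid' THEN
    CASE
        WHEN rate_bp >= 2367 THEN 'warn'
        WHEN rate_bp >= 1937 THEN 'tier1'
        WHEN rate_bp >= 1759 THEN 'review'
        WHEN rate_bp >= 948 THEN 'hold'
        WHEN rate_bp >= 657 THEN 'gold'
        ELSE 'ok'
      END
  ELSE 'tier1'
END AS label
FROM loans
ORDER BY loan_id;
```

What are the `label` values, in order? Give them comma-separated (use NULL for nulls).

tier1, ok, tier1, tier1, tier1, tier1, tier1, tier1, tier1, hold, tier1

loan_id=50: status='grace' → outer ELSE → tier1
loan_id=51: status='paid' → inner[ELSE] → ok
loan_id=52: status='current' → outer ELSE → tier1
loan_id=53: status='grace' → outer ELSE → tier1
loan_id=54: status='current' → outer ELSE → tier1
loan_id=55: status='current' → outer ELSE → tier1
loan_id=56: status='late' → outer ELSE → tier1
loan_id=57: status='current' → outer ELSE → tier1
loan_id=58: status='grace' → outer ELSE → tier1
loan_id=59: status='paid' → inner[rate_bp >= 948] → hold
loan_id=60: status='late' → outer ELSE → tier1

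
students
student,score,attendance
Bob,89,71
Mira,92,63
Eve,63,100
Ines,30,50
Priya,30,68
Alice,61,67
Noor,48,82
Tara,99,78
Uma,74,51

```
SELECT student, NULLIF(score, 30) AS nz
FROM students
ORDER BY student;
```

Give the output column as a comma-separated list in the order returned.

61, 89, 63, NULL, 92, 48, NULL, 99, 74

student=Alice: score=61 vs 30: differ → 61
student=Bob: score=89 vs 30: differ → 89
student=Eve: score=63 vs 30: differ → 63
student=Ines: score=30 vs 30: equal → NULL
student=Mira: score=92 vs 30: differ → 92
student=Noor: score=48 vs 30: differ → 48
student=Priya: score=30 vs 30: equal → NULL
student=Tara: score=99 vs 30: differ → 99
student=Uma: score=74 vs 30: differ → 74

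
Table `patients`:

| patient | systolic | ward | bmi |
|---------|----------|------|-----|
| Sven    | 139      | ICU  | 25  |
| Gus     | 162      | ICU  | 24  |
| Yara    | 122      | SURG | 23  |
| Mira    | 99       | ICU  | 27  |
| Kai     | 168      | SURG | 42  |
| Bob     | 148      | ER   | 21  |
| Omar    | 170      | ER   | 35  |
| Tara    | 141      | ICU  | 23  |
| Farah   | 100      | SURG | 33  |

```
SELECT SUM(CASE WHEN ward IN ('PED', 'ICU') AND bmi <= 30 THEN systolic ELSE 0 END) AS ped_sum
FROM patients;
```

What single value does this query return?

541

patient=Sven: ✓ → 139
patient=Gus: ✓ → 162
patient=Yara: ✗
patient=Mira: ✓ → 99
patient=Kai: ✗
patient=Bob: ✗
patient=Omar: ✗
patient=Tara: ✓ → 141
patient=Farah: ✗
ped_sum = 139 + 162 + 99 + 141 = 541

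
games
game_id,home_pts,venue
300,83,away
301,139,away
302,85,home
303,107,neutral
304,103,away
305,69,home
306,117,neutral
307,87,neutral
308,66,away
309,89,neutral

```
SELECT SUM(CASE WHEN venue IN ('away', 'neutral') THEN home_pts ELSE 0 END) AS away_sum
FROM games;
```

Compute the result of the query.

game_id=300: ✓ → 83
game_id=301: ✓ → 139
game_id=302: ✗
game_id=303: ✓ → 107
game_id=304: ✓ → 103
game_id=305: ✗
game_id=306: ✓ → 117
game_id=307: ✓ → 87
game_id=308: ✓ → 66
game_id=309: ✓ → 89
away_sum = 83 + 139 + 107 + 103 + 117 + 87 + 66 + 89 = 791

791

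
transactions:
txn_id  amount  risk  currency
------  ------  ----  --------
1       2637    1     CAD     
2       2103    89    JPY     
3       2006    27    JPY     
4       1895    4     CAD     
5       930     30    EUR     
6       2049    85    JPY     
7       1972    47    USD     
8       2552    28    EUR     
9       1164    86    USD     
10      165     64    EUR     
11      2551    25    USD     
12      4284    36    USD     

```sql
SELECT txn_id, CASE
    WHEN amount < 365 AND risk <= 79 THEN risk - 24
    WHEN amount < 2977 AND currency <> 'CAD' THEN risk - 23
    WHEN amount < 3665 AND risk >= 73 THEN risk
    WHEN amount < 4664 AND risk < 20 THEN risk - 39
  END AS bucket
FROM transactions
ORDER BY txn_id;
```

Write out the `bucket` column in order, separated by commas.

-38, 66, 4, -35, 7, 62, 24, 5, 63, 40, 2, NULL

txn_id=1: amount < 4664 AND risk < 20 → -38
txn_id=2: amount < 2977 AND currency <> 'CAD' → 66
txn_id=3: amount < 2977 AND currency <> 'CAD' → 4
txn_id=4: amount < 4664 AND risk < 20 → -35
txn_id=5: amount < 2977 AND currency <> 'CAD' → 7
txn_id=6: amount < 2977 AND currency <> 'CAD' → 62
txn_id=7: amount < 2977 AND currency <> 'CAD' → 24
txn_id=8: amount < 2977 AND currency <> 'CAD' → 5
txn_id=9: amount < 2977 AND currency <> 'CAD' → 63
txn_id=10: amount < 365 AND risk <= 79 → 40
txn_id=11: amount < 2977 AND currency <> 'CAD' → 2
txn_id=12: (no match → NULL) → NULL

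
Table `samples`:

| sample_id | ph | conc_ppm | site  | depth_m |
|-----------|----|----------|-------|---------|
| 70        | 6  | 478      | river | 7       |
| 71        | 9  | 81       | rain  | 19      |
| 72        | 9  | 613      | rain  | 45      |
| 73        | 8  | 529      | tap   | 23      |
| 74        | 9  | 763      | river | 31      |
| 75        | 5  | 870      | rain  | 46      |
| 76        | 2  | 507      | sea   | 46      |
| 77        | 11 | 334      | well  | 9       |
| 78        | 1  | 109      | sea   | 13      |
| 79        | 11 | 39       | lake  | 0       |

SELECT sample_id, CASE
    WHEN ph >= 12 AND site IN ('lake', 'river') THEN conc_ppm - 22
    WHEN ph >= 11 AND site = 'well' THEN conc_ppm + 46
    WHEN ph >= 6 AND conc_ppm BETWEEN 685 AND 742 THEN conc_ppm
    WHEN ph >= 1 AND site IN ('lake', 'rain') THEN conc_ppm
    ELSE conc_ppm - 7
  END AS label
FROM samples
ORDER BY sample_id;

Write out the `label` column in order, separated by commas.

471, 81, 613, 522, 756, 870, 500, 380, 102, 39

sample_id=70: ELSE → 471
sample_id=71: ph >= 1 AND site IN ('lake', 'rain') → 81
sample_id=72: ph >= 1 AND site IN ('lake', 'rain') → 613
sample_id=73: ELSE → 522
sample_id=74: ELSE → 756
sample_id=75: ph >= 1 AND site IN ('lake', 'rain') → 870
sample_id=76: ELSE → 500
sample_id=77: ph >= 11 AND site = 'well' → 380
sample_id=78: ELSE → 102
sample_id=79: ph >= 1 AND site IN ('lake', 'rain') → 39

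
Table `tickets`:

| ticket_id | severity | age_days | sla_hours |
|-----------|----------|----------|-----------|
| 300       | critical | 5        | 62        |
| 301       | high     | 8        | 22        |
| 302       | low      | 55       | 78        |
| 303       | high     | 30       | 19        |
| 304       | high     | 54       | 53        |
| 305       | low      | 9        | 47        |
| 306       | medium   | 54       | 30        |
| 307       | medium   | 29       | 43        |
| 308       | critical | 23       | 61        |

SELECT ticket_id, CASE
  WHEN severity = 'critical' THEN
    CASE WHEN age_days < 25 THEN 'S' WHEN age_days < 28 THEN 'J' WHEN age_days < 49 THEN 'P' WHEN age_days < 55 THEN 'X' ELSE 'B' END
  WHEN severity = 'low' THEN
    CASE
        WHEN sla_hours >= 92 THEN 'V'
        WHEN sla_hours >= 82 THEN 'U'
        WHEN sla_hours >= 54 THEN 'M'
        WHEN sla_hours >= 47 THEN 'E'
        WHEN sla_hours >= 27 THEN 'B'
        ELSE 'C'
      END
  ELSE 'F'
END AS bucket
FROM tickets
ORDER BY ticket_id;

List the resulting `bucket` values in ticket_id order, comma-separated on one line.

ticket_id=300: severity='critical' → inner[age_days < 25] → S
ticket_id=301: severity='high' → outer ELSE → F
ticket_id=302: severity='low' → inner[sla_hours >= 54] → M
ticket_id=303: severity='high' → outer ELSE → F
ticket_id=304: severity='high' → outer ELSE → F
ticket_id=305: severity='low' → inner[sla_hours >= 47] → E
ticket_id=306: severity='medium' → outer ELSE → F
ticket_id=307: severity='medium' → outer ELSE → F
ticket_id=308: severity='critical' → inner[age_days < 25] → S

S, F, M, F, F, E, F, F, S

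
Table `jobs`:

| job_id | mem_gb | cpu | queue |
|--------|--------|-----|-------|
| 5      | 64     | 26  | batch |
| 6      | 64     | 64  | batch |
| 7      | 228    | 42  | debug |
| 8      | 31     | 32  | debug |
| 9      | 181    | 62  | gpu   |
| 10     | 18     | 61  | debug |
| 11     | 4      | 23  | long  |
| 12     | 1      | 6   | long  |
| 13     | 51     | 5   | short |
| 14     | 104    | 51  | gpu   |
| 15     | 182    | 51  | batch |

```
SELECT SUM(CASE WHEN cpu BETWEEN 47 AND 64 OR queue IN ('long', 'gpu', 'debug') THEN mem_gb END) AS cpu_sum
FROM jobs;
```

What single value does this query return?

job_id=5: ✗
job_id=6: ✓ → 64
job_id=7: ✓ → 228
job_id=8: ✓ → 31
job_id=9: ✓ → 181
job_id=10: ✓ → 18
job_id=11: ✓ → 4
job_id=12: ✓ → 1
job_id=13: ✗
job_id=14: ✓ → 104
job_id=15: ✓ → 182
cpu_sum = 64 + 228 + 31 + 181 + 18 + 4 + 1 + 104 + 182 = 813

813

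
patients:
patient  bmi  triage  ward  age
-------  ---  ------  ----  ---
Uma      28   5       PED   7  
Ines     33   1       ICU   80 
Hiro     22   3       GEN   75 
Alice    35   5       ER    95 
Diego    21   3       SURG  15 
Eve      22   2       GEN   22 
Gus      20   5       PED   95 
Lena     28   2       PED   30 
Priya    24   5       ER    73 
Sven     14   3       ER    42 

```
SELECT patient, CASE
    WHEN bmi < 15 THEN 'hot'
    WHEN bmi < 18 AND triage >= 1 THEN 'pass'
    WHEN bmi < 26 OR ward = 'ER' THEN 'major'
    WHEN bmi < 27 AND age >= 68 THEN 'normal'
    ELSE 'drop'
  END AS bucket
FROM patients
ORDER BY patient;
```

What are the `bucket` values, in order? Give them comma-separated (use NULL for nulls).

patient=Alice: bmi < 26 OR ward = 'ER' → major
patient=Diego: bmi < 26 OR ward = 'ER' → major
patient=Eve: bmi < 26 OR ward = 'ER' → major
patient=Gus: bmi < 26 OR ward = 'ER' → major
patient=Hiro: bmi < 26 OR ward = 'ER' → major
patient=Ines: ELSE → drop
patient=Lena: ELSE → drop
patient=Priya: bmi < 26 OR ward = 'ER' → major
patient=Sven: bmi < 15 → hot
patient=Uma: ELSE → drop

major, major, major, major, major, drop, drop, major, hot, drop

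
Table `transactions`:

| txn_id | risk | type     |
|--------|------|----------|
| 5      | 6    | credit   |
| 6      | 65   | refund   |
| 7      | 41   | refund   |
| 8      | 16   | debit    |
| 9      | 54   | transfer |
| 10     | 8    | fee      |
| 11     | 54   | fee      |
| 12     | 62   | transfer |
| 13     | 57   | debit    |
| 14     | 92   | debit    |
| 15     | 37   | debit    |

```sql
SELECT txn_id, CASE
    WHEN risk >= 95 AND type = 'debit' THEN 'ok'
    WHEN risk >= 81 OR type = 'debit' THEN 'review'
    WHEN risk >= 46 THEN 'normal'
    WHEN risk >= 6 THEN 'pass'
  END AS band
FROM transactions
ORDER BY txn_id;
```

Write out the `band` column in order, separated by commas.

pass, normal, pass, review, normal, pass, normal, normal, review, review, review

txn_id=5: risk >= 6 → pass
txn_id=6: risk >= 46 → normal
txn_id=7: risk >= 6 → pass
txn_id=8: risk >= 81 OR type = 'debit' → review
txn_id=9: risk >= 46 → normal
txn_id=10: risk >= 6 → pass
txn_id=11: risk >= 46 → normal
txn_id=12: risk >= 46 → normal
txn_id=13: risk >= 81 OR type = 'debit' → review
txn_id=14: risk >= 81 OR type = 'debit' → review
txn_id=15: risk >= 81 OR type = 'debit' → review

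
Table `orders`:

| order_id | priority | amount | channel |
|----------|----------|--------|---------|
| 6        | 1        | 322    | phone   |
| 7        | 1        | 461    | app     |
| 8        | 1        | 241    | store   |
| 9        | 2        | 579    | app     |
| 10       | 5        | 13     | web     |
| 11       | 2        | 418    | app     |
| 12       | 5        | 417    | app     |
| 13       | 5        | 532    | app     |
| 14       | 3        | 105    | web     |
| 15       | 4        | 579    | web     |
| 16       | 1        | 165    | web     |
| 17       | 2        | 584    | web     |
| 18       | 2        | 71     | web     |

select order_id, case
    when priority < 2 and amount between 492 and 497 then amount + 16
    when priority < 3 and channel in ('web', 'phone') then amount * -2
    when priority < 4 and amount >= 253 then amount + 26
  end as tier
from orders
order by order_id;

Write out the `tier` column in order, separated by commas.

order_id=6: priority < 3 and channel in ('web', 'phone') → -644
order_id=7: priority < 4 and amount >= 253 → 487
order_id=8: (no match → NULL) → NULL
order_id=9: priority < 4 and amount >= 253 → 605
order_id=10: (no match → NULL) → NULL
order_id=11: priority < 4 and amount >= 253 → 444
order_id=12: (no match → NULL) → NULL
order_id=13: (no match → NULL) → NULL
order_id=14: (no match → NULL) → NULL
order_id=15: (no match → NULL) → NULL
order_id=16: priority < 3 and channel in ('web', 'phone') → -330
order_id=17: priority < 3 and channel in ('web', 'phone') → -1168
order_id=18: priority < 3 and channel in ('web', 'phone') → -142

-644, 487, NULL, 605, NULL, 444, NULL, NULL, NULL, NULL, -330, -1168, -142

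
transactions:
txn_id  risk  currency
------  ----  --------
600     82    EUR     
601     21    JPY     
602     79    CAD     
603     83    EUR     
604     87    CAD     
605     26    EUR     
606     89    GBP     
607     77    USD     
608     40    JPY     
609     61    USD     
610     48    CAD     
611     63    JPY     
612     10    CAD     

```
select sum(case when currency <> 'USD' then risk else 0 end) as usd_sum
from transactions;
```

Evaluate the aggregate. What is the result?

628

txn_id=600: ✓ → 82
txn_id=601: ✓ → 21
txn_id=602: ✓ → 79
txn_id=603: ✓ → 83
txn_id=604: ✓ → 87
txn_id=605: ✓ → 26
txn_id=606: ✓ → 89
txn_id=607: ✗
txn_id=608: ✓ → 40
txn_id=609: ✗
txn_id=610: ✓ → 48
txn_id=611: ✓ → 63
txn_id=612: ✓ → 10
usd_sum = 82 + 21 + 79 + 83 + 87 + 26 + 89 + 40 + 48 + 63 + 10 = 628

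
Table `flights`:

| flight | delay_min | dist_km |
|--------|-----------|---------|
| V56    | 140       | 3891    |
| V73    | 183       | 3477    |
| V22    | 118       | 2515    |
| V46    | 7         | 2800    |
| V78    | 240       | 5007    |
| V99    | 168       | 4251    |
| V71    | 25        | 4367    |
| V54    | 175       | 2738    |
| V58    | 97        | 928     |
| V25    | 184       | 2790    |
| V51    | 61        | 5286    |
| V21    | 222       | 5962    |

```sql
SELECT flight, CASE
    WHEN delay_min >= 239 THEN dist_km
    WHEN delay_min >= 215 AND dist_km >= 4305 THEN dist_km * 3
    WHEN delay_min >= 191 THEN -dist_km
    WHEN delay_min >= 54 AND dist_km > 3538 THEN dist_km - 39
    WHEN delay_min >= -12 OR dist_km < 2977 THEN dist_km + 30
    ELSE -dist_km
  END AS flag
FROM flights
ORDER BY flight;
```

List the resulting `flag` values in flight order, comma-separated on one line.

flight=V21: delay_min >= 215 AND dist_km >= 4305 → 17886
flight=V22: delay_min >= -12 OR dist_km < 2977 → 2545
flight=V25: delay_min >= -12 OR dist_km < 2977 → 2820
flight=V46: delay_min >= -12 OR dist_km < 2977 → 2830
flight=V51: delay_min >= 54 AND dist_km > 3538 → 5247
flight=V54: delay_min >= -12 OR dist_km < 2977 → 2768
flight=V56: delay_min >= 54 AND dist_km > 3538 → 3852
flight=V58: delay_min >= -12 OR dist_km < 2977 → 958
flight=V71: delay_min >= -12 OR dist_km < 2977 → 4397
flight=V73: delay_min >= -12 OR dist_km < 2977 → 3507
flight=V78: delay_min >= 239 → 5007
flight=V99: delay_min >= 54 AND dist_km > 3538 → 4212

17886, 2545, 2820, 2830, 5247, 2768, 3852, 958, 4397, 3507, 5007, 4212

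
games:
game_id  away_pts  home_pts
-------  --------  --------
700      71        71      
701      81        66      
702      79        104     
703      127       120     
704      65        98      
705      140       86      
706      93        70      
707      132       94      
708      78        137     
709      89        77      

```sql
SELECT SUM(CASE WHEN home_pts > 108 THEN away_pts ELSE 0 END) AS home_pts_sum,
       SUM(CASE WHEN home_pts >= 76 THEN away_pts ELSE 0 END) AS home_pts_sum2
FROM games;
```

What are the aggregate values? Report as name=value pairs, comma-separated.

home_pts_sum=205, home_pts_sum2=710

[home_pts_sum: home_pts > 108]
game_id=700: ✗
game_id=701: ✗
game_id=702: ✗
game_id=703: ✓ → 127
game_id=704: ✗
game_id=705: ✗
game_id=706: ✗
game_id=707: ✗
game_id=708: ✓ → 78
game_id=709: ✗
home_pts_sum = 127 + 78 = 205
—
[home_pts_sum2: home_pts >= 76]
game_id=700: ✗
game_id=701: ✗
game_id=702: ✓ → 79
game_id=703: ✓ → 127
game_id=704: ✓ → 65
game_id=705: ✓ → 140
game_id=706: ✗
game_id=707: ✓ → 132
game_id=708: ✓ → 78
game_id=709: ✓ → 89
home_pts_sum2 = 79 + 127 + 65 + 140 + 132 + 78 + 89 = 710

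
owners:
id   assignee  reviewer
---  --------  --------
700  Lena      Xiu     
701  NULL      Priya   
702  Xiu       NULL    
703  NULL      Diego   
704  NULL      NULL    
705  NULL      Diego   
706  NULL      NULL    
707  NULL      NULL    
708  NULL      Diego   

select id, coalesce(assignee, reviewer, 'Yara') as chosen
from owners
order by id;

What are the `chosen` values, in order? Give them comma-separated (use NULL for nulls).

id=700: assignee=Lena → Lena
id=701: assignee=NULL, reviewer=Priya → Priya
id=702: assignee=Xiu → Xiu
id=703: assignee=NULL, reviewer=Diego → Diego
id=704: assignee=NULL, reviewer=NULL, → literal Yara → Yara
id=705: assignee=NULL, reviewer=Diego → Diego
id=706: assignee=NULL, reviewer=NULL, → literal Yara → Yara
id=707: assignee=NULL, reviewer=NULL, → literal Yara → Yara
id=708: assignee=NULL, reviewer=Diego → Diego

Lena, Priya, Xiu, Diego, Yara, Diego, Yara, Yara, Diego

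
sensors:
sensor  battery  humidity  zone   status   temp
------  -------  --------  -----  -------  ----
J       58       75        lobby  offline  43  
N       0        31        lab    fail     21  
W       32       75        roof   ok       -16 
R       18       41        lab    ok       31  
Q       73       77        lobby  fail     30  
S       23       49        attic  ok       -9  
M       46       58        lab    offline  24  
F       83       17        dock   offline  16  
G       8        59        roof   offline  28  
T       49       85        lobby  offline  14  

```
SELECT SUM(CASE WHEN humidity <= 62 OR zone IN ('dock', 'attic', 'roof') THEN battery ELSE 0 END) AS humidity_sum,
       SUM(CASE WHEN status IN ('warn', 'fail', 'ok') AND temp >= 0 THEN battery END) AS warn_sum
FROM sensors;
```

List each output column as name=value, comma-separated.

humidity_sum=210, warn_sum=91

[humidity_sum: humidity <= 62 OR zone IN ('dock', 'attic', 'roof')]
sensor=J: ✗
sensor=N: ✓ → 0
sensor=W: ✓ → 32
sensor=R: ✓ → 18
sensor=Q: ✗
sensor=S: ✓ → 23
sensor=M: ✓ → 46
sensor=F: ✓ → 83
sensor=G: ✓ → 8
sensor=T: ✗
humidity_sum = 32 + 18 + 23 + 46 + 83 + 8 = 210
—
[warn_sum: status IN ('warn', 'fail', 'ok') AND temp >= 0]
sensor=J: ✗
sensor=N: ✓ → 0
sensor=W: ✗
sensor=R: ✓ → 18
sensor=Q: ✓ → 73
sensor=S: ✗
sensor=M: ✗
sensor=F: ✗
sensor=G: ✗
sensor=T: ✗
warn_sum = 18 + 73 = 91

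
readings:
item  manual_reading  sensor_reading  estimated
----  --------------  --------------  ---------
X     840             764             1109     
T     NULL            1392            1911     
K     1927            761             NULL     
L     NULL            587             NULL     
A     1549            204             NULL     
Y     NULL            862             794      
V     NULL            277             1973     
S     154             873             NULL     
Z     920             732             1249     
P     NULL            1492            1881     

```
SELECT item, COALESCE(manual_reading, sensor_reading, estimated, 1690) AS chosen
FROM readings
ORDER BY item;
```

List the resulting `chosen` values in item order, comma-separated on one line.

item=A: manual_reading=1549 → 1549
item=K: manual_reading=1927 → 1927
item=L: manual_reading=NULL, sensor_reading=587 → 587
item=P: manual_reading=NULL, sensor_reading=1492 → 1492
item=S: manual_reading=154 → 154
item=T: manual_reading=NULL, sensor_reading=1392 → 1392
item=V: manual_reading=NULL, sensor_reading=277 → 277
item=X: manual_reading=840 → 840
item=Y: manual_reading=NULL, sensor_reading=862 → 862
item=Z: manual_reading=920 → 920

1549, 1927, 587, 1492, 154, 1392, 277, 840, 862, 920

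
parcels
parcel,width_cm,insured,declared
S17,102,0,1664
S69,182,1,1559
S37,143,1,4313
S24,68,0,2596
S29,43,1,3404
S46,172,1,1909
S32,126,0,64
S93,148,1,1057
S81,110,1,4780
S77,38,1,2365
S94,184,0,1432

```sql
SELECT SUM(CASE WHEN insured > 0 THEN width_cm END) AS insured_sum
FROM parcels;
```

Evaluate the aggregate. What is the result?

parcel=S17: ✗
parcel=S69: ✓ → 182
parcel=S37: ✓ → 143
parcel=S24: ✗
parcel=S29: ✓ → 43
parcel=S46: ✓ → 172
parcel=S32: ✗
parcel=S93: ✓ → 148
parcel=S81: ✓ → 110
parcel=S77: ✓ → 38
parcel=S94: ✗
insured_sum = 182 + 143 + 43 + 172 + 148 + 110 + 38 = 836

836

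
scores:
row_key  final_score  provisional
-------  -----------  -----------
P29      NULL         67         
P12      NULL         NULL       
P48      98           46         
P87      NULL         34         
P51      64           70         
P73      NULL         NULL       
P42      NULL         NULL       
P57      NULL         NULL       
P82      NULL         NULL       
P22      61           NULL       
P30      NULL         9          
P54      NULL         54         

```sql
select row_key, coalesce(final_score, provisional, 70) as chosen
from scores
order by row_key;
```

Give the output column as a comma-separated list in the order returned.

70, 61, 67, 9, 70, 98, 64, 54, 70, 70, 70, 34

row_key=P12: final_score=NULL, provisional=NULL, → literal 70 → 70
row_key=P22: final_score=61 → 61
row_key=P29: final_score=NULL, provisional=67 → 67
row_key=P30: final_score=NULL, provisional=9 → 9
row_key=P42: final_score=NULL, provisional=NULL, → literal 70 → 70
row_key=P48: final_score=98 → 98
row_key=P51: final_score=64 → 64
row_key=P54: final_score=NULL, provisional=54 → 54
row_key=P57: final_score=NULL, provisional=NULL, → literal 70 → 70
row_key=P73: final_score=NULL, provisional=NULL, → literal 70 → 70
row_key=P82: final_score=NULL, provisional=NULL, → literal 70 → 70
row_key=P87: final_score=NULL, provisional=34 → 34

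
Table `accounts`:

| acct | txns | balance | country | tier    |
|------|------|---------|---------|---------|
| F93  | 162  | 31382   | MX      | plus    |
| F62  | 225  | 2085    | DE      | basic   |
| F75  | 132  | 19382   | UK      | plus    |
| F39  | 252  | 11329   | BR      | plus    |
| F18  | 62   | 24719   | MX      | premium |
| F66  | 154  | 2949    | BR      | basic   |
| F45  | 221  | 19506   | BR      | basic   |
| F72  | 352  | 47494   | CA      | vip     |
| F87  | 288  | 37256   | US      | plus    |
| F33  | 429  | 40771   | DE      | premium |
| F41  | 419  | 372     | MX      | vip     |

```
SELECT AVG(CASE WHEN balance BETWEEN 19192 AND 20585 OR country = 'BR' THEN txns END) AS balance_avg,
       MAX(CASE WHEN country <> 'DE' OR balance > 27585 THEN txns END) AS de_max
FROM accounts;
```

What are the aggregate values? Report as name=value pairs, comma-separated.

[balance_avg: balance BETWEEN 19192 AND 20585 OR country = 'BR']
acct=F93: ✗
acct=F62: ✗
acct=F75: ✓ → 132
acct=F39: ✓ → 252
acct=F18: ✗
acct=F66: ✓ → 154
acct=F45: ✓ → 221
acct=F72: ✗
acct=F87: ✗
acct=F33: ✗
acct=F41: ✗
balance_avg = (132 + 252 + 154 + 221) / 4 = 189.75
—
[de_max: country <> 'DE' OR balance > 27585]
acct=F93: ✓ → 162
acct=F62: ✗
acct=F75: ✓ → 132
acct=F39: ✓ → 252
acct=F18: ✓ → 62
acct=F66: ✓ → 154
acct=F45: ✓ → 221
acct=F72: ✓ → 352
acct=F87: ✓ → 288
acct=F33: ✓ → 429
acct=F41: ✓ → 419
de_max = MAX(162, 132, 252, 62, 154, 221, 352, 288, 429, 419) = 429

balance_avg=189.75, de_max=429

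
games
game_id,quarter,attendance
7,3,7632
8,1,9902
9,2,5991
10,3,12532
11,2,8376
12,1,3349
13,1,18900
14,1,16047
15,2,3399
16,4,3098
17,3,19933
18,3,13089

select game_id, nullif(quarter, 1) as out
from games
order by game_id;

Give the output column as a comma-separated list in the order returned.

3, NULL, 2, 3, 2, NULL, NULL, NULL, 2, 4, 3, 3

game_id=7: quarter=3 vs 1: differ → 3
game_id=8: quarter=1 vs 1: equal → NULL
game_id=9: quarter=2 vs 1: differ → 2
game_id=10: quarter=3 vs 1: differ → 3
game_id=11: quarter=2 vs 1: differ → 2
game_id=12: quarter=1 vs 1: equal → NULL
game_id=13: quarter=1 vs 1: equal → NULL
game_id=14: quarter=1 vs 1: equal → NULL
game_id=15: quarter=2 vs 1: differ → 2
game_id=16: quarter=4 vs 1: differ → 4
game_id=17: quarter=3 vs 1: differ → 3
game_id=18: quarter=3 vs 1: differ → 3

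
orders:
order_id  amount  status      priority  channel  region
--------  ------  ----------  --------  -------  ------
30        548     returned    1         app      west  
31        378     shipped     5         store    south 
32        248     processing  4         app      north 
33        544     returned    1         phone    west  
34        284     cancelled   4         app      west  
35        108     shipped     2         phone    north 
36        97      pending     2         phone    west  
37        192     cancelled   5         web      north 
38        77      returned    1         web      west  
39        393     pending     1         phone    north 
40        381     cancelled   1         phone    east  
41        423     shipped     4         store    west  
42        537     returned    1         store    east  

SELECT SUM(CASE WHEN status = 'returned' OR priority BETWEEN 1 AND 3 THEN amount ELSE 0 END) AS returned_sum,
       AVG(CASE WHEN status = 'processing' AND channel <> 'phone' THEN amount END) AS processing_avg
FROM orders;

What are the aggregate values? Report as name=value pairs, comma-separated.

returned_sum=2685, processing_avg=248

[returned_sum: status = 'returned' OR priority BETWEEN 1 AND 3]
order_id=30: ✓ → 548
order_id=31: ✗
order_id=32: ✗
order_id=33: ✓ → 544
order_id=34: ✗
order_id=35: ✓ → 108
order_id=36: ✓ → 97
order_id=37: ✗
order_id=38: ✓ → 77
order_id=39: ✓ → 393
order_id=40: ✓ → 381
order_id=41: ✗
order_id=42: ✓ → 537
returned_sum = 548 + 544 + 108 + 97 + 77 + 393 + 381 + 537 = 2685
—
[processing_avg: status = 'processing' AND channel <> 'phone']
order_id=30: ✗
order_id=31: ✗
order_id=32: ✓ → 248
order_id=33: ✗
order_id=34: ✗
order_id=35: ✗
order_id=36: ✗
order_id=37: ✗
order_id=38: ✗
order_id=39: ✗
order_id=40: ✗
order_id=41: ✗
order_id=42: ✗
processing_avg = 248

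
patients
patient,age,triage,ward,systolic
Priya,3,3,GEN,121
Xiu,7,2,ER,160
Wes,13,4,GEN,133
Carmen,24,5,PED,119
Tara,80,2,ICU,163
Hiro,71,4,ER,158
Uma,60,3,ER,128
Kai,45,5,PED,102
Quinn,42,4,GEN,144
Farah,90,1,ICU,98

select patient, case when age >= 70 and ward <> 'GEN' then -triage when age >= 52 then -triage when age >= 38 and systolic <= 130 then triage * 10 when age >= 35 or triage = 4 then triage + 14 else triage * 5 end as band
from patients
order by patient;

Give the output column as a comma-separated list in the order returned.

25, -1, -4, 50, 15, 18, -2, -3, 18, 10

patient=Carmen: ELSE → 25
patient=Farah: age >= 70 and ward <> 'GEN' → -1
patient=Hiro: age >= 70 and ward <> 'GEN' → -4
patient=Kai: age >= 38 and systolic <= 130 → 50
patient=Priya: ELSE → 15
patient=Quinn: age >= 35 or triage = 4 → 18
patient=Tara: age >= 70 and ward <> 'GEN' → -2
patient=Uma: age >= 52 → -3
patient=Wes: age >= 35 or triage = 4 → 18
patient=Xiu: ELSE → 10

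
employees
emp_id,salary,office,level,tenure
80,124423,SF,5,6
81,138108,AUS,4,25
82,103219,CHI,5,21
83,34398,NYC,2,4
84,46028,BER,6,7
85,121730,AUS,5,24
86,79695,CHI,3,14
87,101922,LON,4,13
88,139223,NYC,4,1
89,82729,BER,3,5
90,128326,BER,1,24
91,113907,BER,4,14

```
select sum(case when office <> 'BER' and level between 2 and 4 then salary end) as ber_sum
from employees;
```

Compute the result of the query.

493346

emp_id=80: ✗
emp_id=81: ✓ → 138108
emp_id=82: ✗
emp_id=83: ✓ → 34398
emp_id=84: ✗
emp_id=85: ✗
emp_id=86: ✓ → 79695
emp_id=87: ✓ → 101922
emp_id=88: ✓ → 139223
emp_id=89: ✗
emp_id=90: ✗
emp_id=91: ✗
ber_sum = 138108 + 34398 + 79695 + 101922 + 139223 = 493346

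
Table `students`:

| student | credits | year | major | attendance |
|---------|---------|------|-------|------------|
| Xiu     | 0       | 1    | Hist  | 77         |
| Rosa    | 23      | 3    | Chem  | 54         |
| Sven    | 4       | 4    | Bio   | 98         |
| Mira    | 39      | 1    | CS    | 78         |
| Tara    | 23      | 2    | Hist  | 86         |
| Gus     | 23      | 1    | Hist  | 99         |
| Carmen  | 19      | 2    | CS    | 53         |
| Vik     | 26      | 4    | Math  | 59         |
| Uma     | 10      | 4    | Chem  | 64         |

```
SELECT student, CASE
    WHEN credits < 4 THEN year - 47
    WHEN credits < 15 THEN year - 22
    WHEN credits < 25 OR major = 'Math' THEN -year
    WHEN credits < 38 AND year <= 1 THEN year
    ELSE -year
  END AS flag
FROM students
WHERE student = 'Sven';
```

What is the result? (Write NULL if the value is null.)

student = Sven: credits=4, year=4, major=Bio, attendance=98.
credits < 4 → false
credits < 15 → true → -18

-18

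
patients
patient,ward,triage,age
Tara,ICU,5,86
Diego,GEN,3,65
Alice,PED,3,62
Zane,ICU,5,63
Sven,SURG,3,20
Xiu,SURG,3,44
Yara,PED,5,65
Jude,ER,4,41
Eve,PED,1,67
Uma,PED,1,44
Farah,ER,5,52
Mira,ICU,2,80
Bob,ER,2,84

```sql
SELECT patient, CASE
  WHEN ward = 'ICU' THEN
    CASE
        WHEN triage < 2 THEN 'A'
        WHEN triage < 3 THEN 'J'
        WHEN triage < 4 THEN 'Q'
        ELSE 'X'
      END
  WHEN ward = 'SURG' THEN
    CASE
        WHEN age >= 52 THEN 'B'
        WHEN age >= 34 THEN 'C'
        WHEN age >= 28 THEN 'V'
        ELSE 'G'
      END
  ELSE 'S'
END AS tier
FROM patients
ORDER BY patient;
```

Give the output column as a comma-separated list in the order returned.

S, S, S, S, S, S, J, G, X, S, C, S, X

patient=Alice: ward='PED' → outer ELSE → S
patient=Bob: ward='ER' → outer ELSE → S
patient=Diego: ward='GEN' → outer ELSE → S
patient=Eve: ward='PED' → outer ELSE → S
patient=Farah: ward='ER' → outer ELSE → S
patient=Jude: ward='ER' → outer ELSE → S
patient=Mira: ward='ICU' → inner[triage < 3] → J
patient=Sven: ward='SURG' → inner[ELSE] → G
patient=Tara: ward='ICU' → inner[ELSE] → X
patient=Uma: ward='PED' → outer ELSE → S
patient=Xiu: ward='SURG' → inner[age >= 34] → C
patient=Yara: ward='PED' → outer ELSE → S
patient=Zane: ward='ICU' → inner[ELSE] → X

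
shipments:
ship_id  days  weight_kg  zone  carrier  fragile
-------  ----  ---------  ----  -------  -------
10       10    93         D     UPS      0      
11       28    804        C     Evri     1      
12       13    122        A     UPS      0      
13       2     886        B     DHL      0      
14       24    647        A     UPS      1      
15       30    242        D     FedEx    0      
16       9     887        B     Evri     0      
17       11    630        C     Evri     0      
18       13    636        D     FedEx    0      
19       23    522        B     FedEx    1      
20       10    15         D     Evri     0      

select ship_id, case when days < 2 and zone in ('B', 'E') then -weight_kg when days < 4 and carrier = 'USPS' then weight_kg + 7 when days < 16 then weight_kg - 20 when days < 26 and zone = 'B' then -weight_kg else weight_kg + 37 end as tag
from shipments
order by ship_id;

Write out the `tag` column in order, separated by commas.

ship_id=10: days < 16 → 73
ship_id=11: ELSE → 841
ship_id=12: days < 16 → 102
ship_id=13: days < 16 → 866
ship_id=14: ELSE → 684
ship_id=15: ELSE → 279
ship_id=16: days < 16 → 867
ship_id=17: days < 16 → 610
ship_id=18: days < 16 → 616
ship_id=19: days < 26 and zone = 'B' → -522
ship_id=20: days < 16 → -5

73, 841, 102, 866, 684, 279, 867, 610, 616, -522, -5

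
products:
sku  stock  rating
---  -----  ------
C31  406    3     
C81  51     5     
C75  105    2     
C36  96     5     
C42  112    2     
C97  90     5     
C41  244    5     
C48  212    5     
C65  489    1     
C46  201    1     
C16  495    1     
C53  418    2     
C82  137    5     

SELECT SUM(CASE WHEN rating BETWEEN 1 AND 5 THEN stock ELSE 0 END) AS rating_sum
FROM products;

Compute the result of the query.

3056

sku=C31: ✓ → 406
sku=C81: ✓ → 51
sku=C75: ✓ → 105
sku=C36: ✓ → 96
sku=C42: ✓ → 112
sku=C97: ✓ → 90
sku=C41: ✓ → 244
sku=C48: ✓ → 212
sku=C65: ✓ → 489
sku=C46: ✓ → 201
sku=C16: ✓ → 495
sku=C53: ✓ → 418
sku=C82: ✓ → 137
rating_sum = 406 + 51 + 105 + 96 + 112 + 90 + 244 + 212 + 489 + 201 + 495 + 418 + 137 = 3056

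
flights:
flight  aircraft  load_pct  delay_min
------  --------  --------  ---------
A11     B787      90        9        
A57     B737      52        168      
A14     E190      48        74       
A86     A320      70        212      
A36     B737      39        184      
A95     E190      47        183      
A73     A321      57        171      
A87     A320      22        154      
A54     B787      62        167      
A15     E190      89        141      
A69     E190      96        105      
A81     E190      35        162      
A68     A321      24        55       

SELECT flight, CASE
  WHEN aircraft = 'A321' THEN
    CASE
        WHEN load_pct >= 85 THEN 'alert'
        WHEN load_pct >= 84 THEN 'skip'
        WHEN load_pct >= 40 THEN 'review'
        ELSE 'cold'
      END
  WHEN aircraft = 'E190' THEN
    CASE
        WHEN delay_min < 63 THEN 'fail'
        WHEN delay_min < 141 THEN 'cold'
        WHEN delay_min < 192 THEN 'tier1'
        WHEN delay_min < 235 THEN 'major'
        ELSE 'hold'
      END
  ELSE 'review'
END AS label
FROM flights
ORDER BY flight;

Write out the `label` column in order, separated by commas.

review, cold, tier1, review, review, review, cold, cold, review, tier1, review, review, tier1

flight=A11: aircraft='B787' → outer ELSE → review
flight=A14: aircraft='E190' → inner[delay_min < 141] → cold
flight=A15: aircraft='E190' → inner[delay_min < 192] → tier1
flight=A36: aircraft='B737' → outer ELSE → review
flight=A54: aircraft='B787' → outer ELSE → review
flight=A57: aircraft='B737' → outer ELSE → review
flight=A68: aircraft='A321' → inner[ELSE] → cold
flight=A69: aircraft='E190' → inner[delay_min < 141] → cold
flight=A73: aircraft='A321' → inner[load_pct >= 40] → review
flight=A81: aircraft='E190' → inner[delay_min < 192] → tier1
flight=A86: aircraft='A320' → outer ELSE → review
flight=A87: aircraft='A320' → outer ELSE → review
flight=A95: aircraft='E190' → inner[delay_min < 192] → tier1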